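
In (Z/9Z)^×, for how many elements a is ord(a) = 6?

φ(9) = φ(3^2) = 3·(3−1) = 6 = 2 · 3.
In a cyclic group of order 6, there are φ(d) elements of order d for each divisor d of 6, and zero for non-divisors.
6 = 2 · 3 divides 6, and φ(6) = 2.

2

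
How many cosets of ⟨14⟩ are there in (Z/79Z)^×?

3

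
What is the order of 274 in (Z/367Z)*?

183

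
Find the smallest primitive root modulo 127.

3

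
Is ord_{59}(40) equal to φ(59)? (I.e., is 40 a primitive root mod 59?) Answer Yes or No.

φ(59) = 59 − 1 = 58 = 2 · 29.
Test 40^(58/q) mod 59 for each prime factor q of 58:
40^29 ≡ 58 (mod 59)  [q = 2: ≢ 1 ✓]
40^2 ≡ 7 (mod 59)  [q = 29: ≢ 1 ✓]
All checks pass, so 40 has order 58 and is a primitive root modulo 59.

Yes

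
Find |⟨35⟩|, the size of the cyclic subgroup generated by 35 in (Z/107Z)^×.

The order of 35 must divide φ(107) = 107 − 1 = 106 = 2 · 53.
Divisors of 106: 1, 2, 53, 106.
Check 35^d mod 107 for each divisor in increasing order:
35^1 ≡ 35 (mod 107)
35^2 ≡ 48 (mod 107)
35^53 ≡ 1 (mod 107) ✓
Hence ord(35) = 53.

53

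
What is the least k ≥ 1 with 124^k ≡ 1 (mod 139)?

69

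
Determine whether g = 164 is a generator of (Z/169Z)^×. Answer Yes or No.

φ(169) = φ(13^2) = 13·(13−1) = 156 = 2^2 · 3 · 13.
164 is a primitive root mod 169 iff 164^(φ(169)/q) ≢ 1 for every prime q | φ(169), i.e. q ∈ {2, 3, 13}.
164^78 ≡ 168 (mod 169)  [q = 2: ≢ 1 ✓]
164^52 ≡ 1 (mod 169)  [q = 3: ≡ 1 ✗]
164^12 ≡ 14 (mod 169)  [q = 13: ≢ 1 ✓]
The check at q = 3 fails, so 164 generates a proper subgroup.

No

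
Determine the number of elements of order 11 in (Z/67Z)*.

10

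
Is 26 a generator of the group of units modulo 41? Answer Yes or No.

φ(41) = 41 − 1 = 40 = 2^3 · 5.
An element g generates (Z/41Z)^× iff g^(40/q) ≢ 1 (mod 41) for each prime q ∈ {2, 5}.
26^20 ≡ 40 (mod 41)  [q = 2: ≢ 1 ✓]
26^8 ≡ 18 (mod 41)  [q = 5: ≢ 1 ✓]
None equal 1, so ord_41(26) = 40: 26 is a primitive root.

Yes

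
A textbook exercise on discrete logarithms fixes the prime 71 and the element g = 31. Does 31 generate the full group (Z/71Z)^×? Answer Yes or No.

φ(71) = 71 − 1 = 70 = 2 · 5 · 7.
It suffices to check that the order of 31 is not a proper divisor of 70: compute 31^(70/q) for q ∈ {2, 5, 7}.
31^35 ≡ 70 (mod 71)  [q = 2: ≢ 1 ✓]
31^14 ≡ 54 (mod 71)  [q = 5: ≢ 1 ✓]
31^10 ≡ 20 (mod 71)  [q = 7: ≢ 1 ✓]
Every test exponent gives a nontrivial residue, hence 31 generates the full group.

Yes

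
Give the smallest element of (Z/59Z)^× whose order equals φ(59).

2

φ(59) = 59 − 1 = 58 = 2 · 29.
g is a primitive root iff g^(58/q) ≢ 1 (mod 59) for each prime q ∈ {2, 29}.
g = 2: 2^29 ≡ 58; 2^2 ≡ 4 — none is 1, so 2 is a primitive root.
Hence the least primitive root of 59 is 2.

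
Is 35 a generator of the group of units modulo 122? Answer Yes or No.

Yes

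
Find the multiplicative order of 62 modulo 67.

By Lagrange's theorem, ord_67(62) divides φ(67) = 67 − 1 = 66 = 2 · 3 · 11.
Divisors of 66: 1, 2, 3, 6, 11, 22, 33, 66.
Compute 62^d (mod 67) for the divisors d until we hit 1:
62^1 ≡ 62
62^2 ≡ 25
62^3 ≡ 9
62^6 ≡ 14
62^11 ≡ 1
The smallest such exponent is 11, so the order of 62 is 11.

11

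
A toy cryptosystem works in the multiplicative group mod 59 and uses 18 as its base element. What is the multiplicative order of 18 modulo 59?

The order of 18 must divide φ(59) = 59 − 1 = 58 = 2 · 29.
Divisors of 58: 1, 2, 29, 58.
Check 18^d mod 59 for each divisor in increasing order:
18^1 ≡ 18 (mod 59)
18^2 ≡ 29 (mod 59)
18^29 ≡ 58 (mod 59)
18^58 ≡ 1 (mod 59) ✓
Hence ord(18) = 58.

58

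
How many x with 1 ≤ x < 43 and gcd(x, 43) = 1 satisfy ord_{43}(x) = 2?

φ(43) = 43 − 1 = 42 = 2 · 3 · 7.
In a cyclic group of order 42, there are φ(d) elements of order d for each divisor d of 42, and zero for non-divisors.
2 | 42, and φ(2) = 2 − 1 = 1.

1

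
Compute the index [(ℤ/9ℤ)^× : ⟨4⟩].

2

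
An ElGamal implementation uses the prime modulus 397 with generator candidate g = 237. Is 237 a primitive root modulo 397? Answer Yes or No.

No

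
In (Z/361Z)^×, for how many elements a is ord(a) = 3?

2

φ(361) = φ(19^2) = 19·(19−1) = 342 = 2 · 3^2 · 19.
Since (Z/361Z)^× is cyclic of order 342, the number of elements of order d is φ(d) when d | 342 and 0 otherwise.
3 | 342, and φ(3) = 3 − 1 = 2.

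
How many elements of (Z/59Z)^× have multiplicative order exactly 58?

28

φ(59) = 59 − 1 = 58 = 2 · 29.
Since (Z/59Z)^× is cyclic of order 58, the number of elements of order d is φ(d) when d | 58 and 0 otherwise.
58 = 2 · 29 divides 58, and φ(58) = 28.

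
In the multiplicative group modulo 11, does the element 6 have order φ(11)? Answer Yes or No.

φ(11) = 11 − 1 = 10 = 2 · 5.
An element g generates (Z/11Z)^× iff g^(10/q) ≢ 1 (mod 11) for each prime q ∈ {2, 5}.
6^5 ≡ 10 (mod 11)  [q = 2: ≢ 1 ✓]
6^2 ≡ 3 (mod 11)  [q = 5: ≢ 1 ✓]
Every test exponent gives a nontrivial residue, hence 6 generates the full group.

Yes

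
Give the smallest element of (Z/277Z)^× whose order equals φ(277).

5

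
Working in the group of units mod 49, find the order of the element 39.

21

Since 39 ∈ (Z/49Z)^×, its order divides φ(49) = φ(7^2) = 7·(7−1) = 42 = 2 · 3 · 7.
Divisors of 42: 1, 2, 3, 6, 7, 14, 21, 42.
Compute 39^d (mod 49) for the divisors d until we hit 1:
39^1 ≡ 39 (mod 49)
39^2 ≡ 2 (mod 49)
39^3 ≡ 29 (mod 49)
39^6 ≡ 8 (mod 49)
39^7 ≡ 18 (mod 49)
39^14 ≡ 30 (mod 49)
39^21 ≡ 1 (mod 49) ✓
So ord_49(39) = 21.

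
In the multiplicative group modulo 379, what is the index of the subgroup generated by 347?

The order of 347 must divide φ(379) = 379 − 1 = 378 = 2 · 3^3 · 7.
Divisors of 378: 1, 2, 3, 6, 7, 9, 14, 18, 21, 27, 42, 54, 63, 126, 189, 378.
Check 347^d mod 379 for each divisor in increasing order:
347^1 ≡ 347 (mod 379)
347^2 ≡ 266 (mod 379)
347^3 ≡ 205 (mod 379)
347^6 ≡ 335 (mod 379)
347^7 ≡ 271 (mod 379)
347^9 ≡ 76 (mod 379)
347^14 ≡ 294 (mod 379)
347^18 ≡ 91 (mod 379)
347^21 ≡ 84 (mod 379)
347^27 ≡ 94 (mod 379)
347^42 ≡ 234 (mod 379)
347^54 ≡ 119 (mod 379)
347^63 ≡ 327 (mod 379)
347^126 ≡ 51 (mod 379)
347^189 ≡ 1 (mod 379) ✓
The order of 347 is 189, so the subgroup it generates has 189 elements.
[(Z/379Z)^× : ⟨347⟩] = 378/189 = 2.

2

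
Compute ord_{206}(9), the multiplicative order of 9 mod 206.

Since 9 ∈ (Z/206Z)^×, its order divides φ(206) = φ(2)·φ(103) = 1·102 = 102 = 2 · 3 · 17.
Divisors of 102: 1, 2, 3, 6, 17, 34, 51, 102.
Check 9^d mod 206 for each divisor in increasing order:
9^1 ≡ 9 (mod 206)
9^2 ≡ 81 (mod 206)
9^3 ≡ 111 (mod 206)
9^6 ≡ 167 (mod 206)
9^17 ≡ 1 (mod 206) ✓
Hence ord(9) = 17.

17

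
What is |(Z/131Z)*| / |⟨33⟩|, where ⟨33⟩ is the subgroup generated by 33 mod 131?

2

By Lagrange's theorem, ord_131(33) divides φ(131) = 131 − 1 = 130 = 2 · 5 · 13.
Divisors of 130: 1, 2, 5, 10, 13, 26, 65, 130.
Check 33^d mod 131 for each divisor in increasing order:
33^1 ≡ 33 (mod 131)
33^2 ≡ 41 (mod 131)
33^5 ≡ 60 (mod 131)
33^10 ≡ 63 (mod 131)
33^13 ≡ 89 (mod 131)
33^26 ≡ 61 (mod 131)
33^65 ≡ 1 (mod 131) ✓
Thus |⟨33⟩| = ord(33) = 65.
The index is φ(131) / ord(33) = 130 / 65 = 2.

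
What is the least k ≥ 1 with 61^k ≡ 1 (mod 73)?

36

ord(61) | φ(73) = 73 − 1 = 72 = 2^3 · 3^2.
Divisors of 72: 1, 2, 3, 4, 6, 8, 9, 12, 18, 24, 36, 72.
Test each divisor d:
61^1 ≡ 61 (mod 73)
61^2 ≡ 71 (mod 73)
61^3 ≡ 24 (mod 73)
61^4 ≡ 4 (mod 73)
61^6 ≡ 65 (mod 73)
61^8 ≡ 16 (mod 73)
61^9 ≡ 27 (mod 73)
61^12 ≡ 64 (mod 73)
61^18 ≡ 72 (mod 73)
61^24 ≡ 8 (mod 73)
61^36 ≡ 1 (mod 73) ✓
So ord_73(61) = 36.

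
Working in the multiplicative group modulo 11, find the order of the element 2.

10

By Lagrange's theorem, ord_11(2) divides φ(11) = 11 − 1 = 10 = 2 · 5.
Divisors of 10: 1, 2, 5, 10.
Check 2^d mod 11 for each divisor in increasing order:
2^1 ≡ 2 (mod 11)
2^2 ≡ 4 (mod 11)
2^5 ≡ 10 (mod 11)
2^10 ≡ 1 (mod 11) ✓
The smallest such exponent is 10, so the order of 2 is 10.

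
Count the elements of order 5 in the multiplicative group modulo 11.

4

φ(11) = 11 − 1 = 10 = 2 · 5.
In a cyclic group of order 10, there are φ(d) elements of order d for each divisor d of 10, and zero for non-divisors.
5 | 10, and φ(5) = 5 − 1 = 4.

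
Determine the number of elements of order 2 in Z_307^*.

1

φ(307) = 307 − 1 = 306 = 2 · 3^2 · 17.
Since (Z/307Z)^× is cyclic of order 306, the number of elements of order d is φ(d) when d | 306 and 0 otherwise.
2 | 306, and φ(2) = 2 − 1 = 1.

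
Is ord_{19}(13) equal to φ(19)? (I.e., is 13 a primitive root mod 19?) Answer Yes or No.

Yes

φ(19) = 19 − 1 = 18 = 2 · 3^2.
An element g generates (Z/19Z)^× iff g^(18/q) ≢ 1 (mod 19) for each prime q ∈ {2, 3}.
13^9 ≡ 18 (mod 19)  [q = 2: ≢ 1 ✓]
13^6 ≡ 11 (mod 19)  [q = 3: ≢ 1 ✓]
None equal 1, so ord_19(13) = 18: 13 is a primitive root.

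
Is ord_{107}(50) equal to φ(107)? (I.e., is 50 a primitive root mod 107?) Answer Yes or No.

Yes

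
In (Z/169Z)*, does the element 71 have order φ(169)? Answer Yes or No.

Yes

φ(169) = φ(13^2) = 13·(13−1) = 156 = 2^2 · 3 · 13.
An element g generates (Z/169Z)^× iff g^(156/q) ≢ 1 (mod 169) for each prime q ∈ {2, 3, 13}.
71^78 ≡ 168 (mod 169)  [q = 2: ≢ 1 ✓]
71^52 ≡ 22 (mod 169)  [q = 3: ≢ 1 ✓]
71^12 ≡ 105 (mod 169)  [q = 13: ≢ 1 ✓]
None equal 1, so ord_169(71) = 156: 71 is a primitive root.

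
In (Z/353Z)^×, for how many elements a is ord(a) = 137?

φ(353) = 353 − 1 = 352 = 2^5 · 11.
In a cyclic group of order 352, there are φ(d) elements of order d for each divisor d of 352, and zero for non-divisors.
Here 352 is not a multiple of 137, so there are no elements of order 137.

0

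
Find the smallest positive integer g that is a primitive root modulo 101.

2

φ(101) = 101 − 1 = 100 = 2^2 · 5^2.
Test candidates g = 2, 3, … against the prime factors q ∈ {2, 5} of φ(101): g is a generator iff g^(100/q) ≢ 1 for every such q.
g = 2: 2^50 ≡ 100; 2^20 ≡ 95 — none is 1, so 2 is a primitive root.
Hence the least primitive root of 101 is 2.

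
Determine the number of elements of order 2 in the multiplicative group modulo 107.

1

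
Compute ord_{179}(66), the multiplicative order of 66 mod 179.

89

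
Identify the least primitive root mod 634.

3

φ(634) = φ(2)·φ(317) = 1·316 = 316 = 2^2 · 79.
g is a primitive root iff g^(316/q) ≢ 1 (mod 634) for each prime q ∈ {2, 79}.
g = 2: gcd(2, 634) = 2 > 1, not a unit — skip.
g = 3: 3^158 ≡ 633; 3^4 ≡ 81 — none is 1, so 3 is a primitive root.
Hence the least primitive root of 634 is 3.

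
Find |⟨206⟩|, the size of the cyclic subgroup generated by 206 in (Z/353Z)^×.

352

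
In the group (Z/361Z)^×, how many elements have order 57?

36

φ(361) = φ(19^2) = 19·(19−1) = 342 = 2 · 3^2 · 19.
In a cyclic group of order 342, there are φ(d) elements of order d for each divisor d of 342, and zero for non-divisors.
57 = 3 · 19 divides 342, and φ(57) = 36.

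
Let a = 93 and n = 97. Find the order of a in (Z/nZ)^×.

24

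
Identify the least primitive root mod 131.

φ(131) = 131 − 1 = 130 = 2 · 5 · 13.
g is a primitive root iff g^(130/q) ≢ 1 (mod 131) for each prime q ∈ {2, 5, 13}.
g = 2: 2^65 ≡ 130; 2^26 ≡ 53; 2^10 ≡ 107 — none is 1, so 2 is a primitive root.
So 2 is the smallest generator of (Z/131Z)^×.

2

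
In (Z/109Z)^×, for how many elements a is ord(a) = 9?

6

φ(109) = 109 − 1 = 108 = 2^2 · 3^3.
(Z/109Z)^× is cyclic (|G| = 108); a cyclic group of order m has exactly φ(d) elements of each order d | m, and none otherwise.
9 = 3^2 divides 108, and φ(9) = 6.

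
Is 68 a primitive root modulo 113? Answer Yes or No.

φ(113) = 113 − 1 = 112 = 2^4 · 7.
It suffices to check that the order of 68 is not a proper divisor of 112: compute 68^(112/q) for q ∈ {2, 7}.
68^56 ≡ 112 (mod 113)  [q = 2: ≢ 1 ✓]
68^16 ≡ 49 (mod 113)  [q = 7: ≢ 1 ✓]
Every test exponent gives a nontrivial residue, hence 68 generates the full group.

Yes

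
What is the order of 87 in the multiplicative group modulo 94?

46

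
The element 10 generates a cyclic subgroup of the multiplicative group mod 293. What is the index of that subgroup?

2

The order of 10 must divide φ(293) = 293 − 1 = 292 = 2^2 · 73.
Divisors of 292: 1, 2, 4, 73, 146, 292.
Test each divisor d:
10^1 ≡ 10 (mod 293)
10^2 ≡ 100 (mod 293)
10^4 ≡ 38 (mod 293)
10^73 ≡ 292 (mod 293)
10^146 ≡ 1 (mod 293) ✓
The order of 10 is 146, so the subgroup it generates has 146 elements.
[(Z/293Z)^× : ⟨10⟩] = 292/146 = 2.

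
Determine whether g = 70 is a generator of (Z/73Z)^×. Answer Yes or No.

No

φ(73) = 73 − 1 = 72 = 2^3 · 3^2.
It suffices to check that the order of 70 is not a proper divisor of 72: compute 70^(72/q) for q ∈ {2, 3}.
70^36 ≡ 1 (mod 73)  [q = 2: ≡ 1 ✗]
70^24 ≡ 1 (mod 73)  [q = 3: ≡ 1 ✗]
Since 70^36 ≡ 1, the order of 70 divides 36 < 72, so 70 is not a primitive root.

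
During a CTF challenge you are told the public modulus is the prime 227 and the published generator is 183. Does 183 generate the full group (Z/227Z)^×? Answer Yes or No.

Yes

φ(227) = 227 − 1 = 226 = 2 · 113.
Test 183^(226/q) mod 227 for each prime factor q of 226:
183^113 ≡ 226 (mod 227)  [q = 2: ≢ 1 ✓]
183^2 ≡ 120 (mod 227)  [q = 113: ≢ 1 ✓]
None equal 1, so ord_227(183) = 226: 183 is a primitive root.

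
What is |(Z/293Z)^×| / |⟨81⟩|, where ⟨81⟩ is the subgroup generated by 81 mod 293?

4

ord(81) | φ(293) = 293 − 1 = 292 = 2^2 · 73.
Divisors of 292: 1, 2, 4, 73, 146, 292.
Test each divisor d:
81^1 ≡ 81 (mod 293)
81^2 ≡ 115 (mod 293)
81^4 ≡ 40 (mod 293)
81^73 ≡ 1 (mod 293) ✓
So ord_293(81) = 73, hence |⟨81⟩| = 73.
The index is φ(293) / ord(81) = 292 / 73 = 4.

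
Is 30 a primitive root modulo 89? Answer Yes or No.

φ(89) = 89 − 1 = 88 = 2^3 · 11.
It suffices to check that the order of 30 is not a proper divisor of 88: compute 30^(88/q) for q ∈ {2, 11}.
30^44 ≡ 88 (mod 89)  [q = 2: ≢ 1 ✓]
30^8 ≡ 32 (mod 89)  [q = 11: ≢ 1 ✓]
None equal 1, so ord_89(30) = 88: 30 is a primitive root.

Yes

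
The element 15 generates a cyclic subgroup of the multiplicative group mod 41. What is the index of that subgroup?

1

The order of 15 must divide φ(41) = 41 − 1 = 40 = 2^3 · 5.
Divisors of 40: 1, 2, 4, 5, 8, 10, 20, 40.
Check 15^d mod 41 for each divisor in increasing order:
15^1 ≡ 15 (mod 41)
15^2 ≡ 20 (mod 41)
15^4 ≡ 31 (mod 41)
15^5 ≡ 14 (mod 41)
15^8 ≡ 18 (mod 41)
15^10 ≡ 32 (mod 41)
15^20 ≡ 40 (mod 41)
15^40 ≡ 1 (mod 41) ✓
So ord_41(15) = 40, hence |⟨15⟩| = 40.
[(Z/41Z)^× : ⟨15⟩] = 40/40 = 1.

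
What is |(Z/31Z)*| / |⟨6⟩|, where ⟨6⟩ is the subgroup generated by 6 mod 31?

ord(6) | φ(31) = 31 − 1 = 30 = 2 · 3 · 5.
Divisors of 30: 1, 2, 3, 5, 6, 10, 15, 30.
Check 6^d mod 31 for each divisor in increasing order:
6^1 ≡ 6
6^2 ≡ 5
6^3 ≡ 30
6^5 ≡ 26
6^6 ≡ 1
The order of 6 is 6, so the subgroup it generates has 6 elements.
The index is φ(31) / ord(6) = 30 / 6 = 5.

5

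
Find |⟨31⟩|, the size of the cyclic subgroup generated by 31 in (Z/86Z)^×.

21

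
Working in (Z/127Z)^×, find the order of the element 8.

ord(8) | φ(127) = 127 − 1 = 126 = 2 · 3^2 · 7.
Divisors of 126: 1, 2, 3, 6, 7, 9, 14, 18, 21, 42, 63, 126.
Evaluate successive powers at the divisors of 126:
8^1 ≡ 8 (mod 127)
8^2 ≡ 64 (mod 127)
8^3 ≡ 4 (mod 127)
8^6 ≡ 16 (mod 127)
8^7 ≡ 1 (mod 127) ✓
The smallest such exponent is 7, so the order of 8 is 7.

7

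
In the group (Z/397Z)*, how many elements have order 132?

φ(397) = 397 − 1 = 396 = 2^2 · 3^2 · 11.
(Z/397Z)^× is cyclic (|G| = 396); a cyclic group of order m has exactly φ(d) elements of each order d | m, and none otherwise.
132 = 2^2 · 3 · 11 divides 396, and φ(132) = 40.

40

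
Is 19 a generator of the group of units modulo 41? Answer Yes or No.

φ(41) = 41 − 1 = 40 = 2^3 · 5.
It suffices to check that the order of 19 is not a proper divisor of 40: compute 19^(40/q) for q ∈ {2, 5}.
19^20 ≡ 40 (mod 41)  [q = 2: ≢ 1 ✓]
19^8 ≡ 37 (mod 41)  [q = 5: ≢ 1 ✓]
All checks pass, so 19 has order 40 and is a primitive root modulo 41.

Yes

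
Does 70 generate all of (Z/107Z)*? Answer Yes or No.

φ(107) = 107 − 1 = 106 = 2 · 53.
It suffices to check that the order of 70 is not a proper divisor of 106: compute 70^(106/q) for q ∈ {2, 53}.
70^53 ≡ 106 (mod 107)  [q = 2: ≢ 1 ✓]
70^2 ≡ 85 (mod 107)  [q = 53: ≢ 1 ✓]
Every test exponent gives a nontrivial residue, hence 70 generates the full group.

Yes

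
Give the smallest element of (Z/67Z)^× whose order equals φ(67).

2

φ(67) = 67 − 1 = 66 = 2 · 3 · 11.
g is a primitive root iff g^(66/q) ≢ 1 (mod 67) for each prime q ∈ {2, 3, 11}.
g = 2: 2^33 ≡ 66; 2^22 ≡ 37; 2^6 ≡ 64 — none is 1, so 2 is a primitive root.
Hence the least primitive root of 67 is 2.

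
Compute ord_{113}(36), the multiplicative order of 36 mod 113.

56

By Lagrange's theorem, ord_113(36) divides φ(113) = 113 − 1 = 112 = 2^4 · 7.
Divisors of 112: 1, 2, 4, 7, 8, 14, 16, 28, 56, 112.
Test each divisor d:
36^1 ≡ 36 (mod 113)
36^2 ≡ 53 (mod 113)
36^4 ≡ 97 (mod 113)
36^7 ≡ 95 (mod 113)
36^8 ≡ 30 (mod 113)
36^14 ≡ 98 (mod 113)
36^16 ≡ 109 (mod 113)
36^28 ≡ 112 (mod 113)
36^56 ≡ 1 (mod 113) ✓
Therefore the multiplicative order of 36 modulo 113 is 56.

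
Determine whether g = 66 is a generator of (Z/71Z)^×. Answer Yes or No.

No

φ(71) = 71 − 1 = 70 = 2 · 5 · 7.
An element g generates (Z/71Z)^× iff g^(70/q) ≢ 1 (mod 71) for each prime q ∈ {2, 5, 7}.
66^35 ≡ 70 (mod 71)  [q = 2: ≢ 1 ✓]
66^14 ≡ 57 (mod 71)  [q = 5: ≢ 1 ✓]
66^10 ≡ 1 (mod 71)  [q = 7: ≡ 1 ✗]
The check at q = 7 fails, so 66 generates a proper subgroup.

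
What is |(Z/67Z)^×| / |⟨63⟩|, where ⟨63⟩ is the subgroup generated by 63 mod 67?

1

The order of 63 must divide φ(67) = 67 − 1 = 66 = 2 · 3 · 11.
Divisors of 66: 1, 2, 3, 6, 11, 22, 33, 66.
Compute 63^d (mod 67) for the divisors d until we hit 1:
63^1 ≡ 63 (mod 67)
63^2 ≡ 16 (mod 67)
63^3 ≡ 3 (mod 67)
63^6 ≡ 9 (mod 67)
63^11 ≡ 30 (mod 67)
63^22 ≡ 29 (mod 67)
63^33 ≡ 66 (mod 67)
63^66 ≡ 1 (mod 67) ✓
The order of 63 is 66, so the subgroup it generates has 66 elements.
Index = |(Z/67Z)^×| / |⟨63⟩| = 66 / 66 = 1.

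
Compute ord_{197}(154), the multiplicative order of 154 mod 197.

The order of 154 must divide φ(197) = 197 − 1 = 196 = 2^2 · 7^2.
Divisors of 196: 1, 2, 4, 7, 14, 28, 49, 98, 196.
Check 154^d mod 197 for each divisor in increasing order:
154^1 ≡ 154 (mod 197)
154^2 ≡ 76 (mod 197)
154^4 ≡ 63 (mod 197)
154^7 ≡ 178 (mod 197)
154^14 ≡ 164 (mod 197)
154^28 ≡ 104 (mod 197)
154^49 ≡ 1 (mod 197) ✓
Hence ord(154) = 49.

49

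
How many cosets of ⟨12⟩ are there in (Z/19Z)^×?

3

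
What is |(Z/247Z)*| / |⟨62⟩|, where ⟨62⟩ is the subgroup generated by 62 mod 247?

12

Since 62 ∈ (Z/247Z)^×, its order divides φ(247) = φ(13·19) = (13−1)·(19−1) = 12·18 = 216 = 2^3 · 3^3.
Divisors of 216: 1, 2, 3, 4, 6, 8, 9, 12, 18, 24, 27, 36, 54, 72, 108, 216.
Evaluate successive powers at the divisors of 216:
62^1 ≡ 62 (mod 247)
62^2 ≡ 139 (mod 247)
62^3 ≡ 220 (mod 247)
62^4 ≡ 55 (mod 247)
62^6 ≡ 235 (mod 247)
62^8 ≡ 61 (mod 247)
62^9 ≡ 77 (mod 247)
62^12 ≡ 144 (mod 247)
62^18 ≡ 1 (mod 247) ✓
Thus |⟨62⟩| = ord(62) = 18.
Index = |(Z/247Z)^×| / |⟨62⟩| = 216 / 18 = 12.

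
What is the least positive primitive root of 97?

φ(97) = 97 − 1 = 96 = 2^5 · 3.
Test candidates g = 2, 3, … against the prime factors q ∈ {2, 3} of φ(97): g is a generator iff g^(96/q) ≢ 1 for every such q.
g = 2: 2^48 ≡ 1 — hits 1, so not a primitive root.
g = 3: 3^48 ≡ 1 — hits 1, so not a primitive root.
g = 4: 4^48 ≡ 1 — hits 1, so not a primitive root.
g = 5: 5^48 ≡ 96; 5^32 ≡ 35 — none is 1, so 5 is a primitive root.
The smallest primitive root modulo 97 is 5.

5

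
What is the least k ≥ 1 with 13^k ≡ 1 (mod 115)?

44

ord(13) | φ(115) = φ(5·23) = (5−1)·(23−1) = 4·22 = 88 = 2^3 · 11.
Divisors of 88: 1, 2, 4, 8, 11, 22, 44, 88.
Compute 13^d (mod 115) for the divisors d until we hit 1:
13^1 ≡ 13 (mod 115)
13^2 ≡ 54 (mod 115)
13^4 ≡ 41 (mod 115)
13^8 ≡ 71 (mod 115)
13^11 ≡ 47 (mod 115)
13^22 ≡ 24 (mod 115)
13^44 ≡ 1 (mod 115) ✓
Therefore the multiplicative order of 13 modulo 115 is 44.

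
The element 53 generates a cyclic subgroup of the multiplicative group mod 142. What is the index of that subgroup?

Since 53 ∈ (Z/142Z)^×, its order divides φ(142) = φ(2)·φ(71) = 1·70 = 70 = 2 · 5 · 7.
Divisors of 70: 1, 2, 5, 7, 10, 14, 35, 70.
Compute 53^d (mod 142) for the divisors d until we hit 1:
53^1 ≡ 53 (mod 142)
53^2 ≡ 111 (mod 142)
53^5 ≡ 97 (mod 142)
53^7 ≡ 117 (mod 142)
53^10 ≡ 37 (mod 142)
53^14 ≡ 57 (mod 142)
53^35 ≡ 141 (mod 142)
53^70 ≡ 1 (mod 142) ✓
Thus |⟨53⟩| = ord(53) = 70.
Index = |(Z/142Z)^×| / |⟨53⟩| = 70 / 70 = 1.

1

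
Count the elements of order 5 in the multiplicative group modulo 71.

4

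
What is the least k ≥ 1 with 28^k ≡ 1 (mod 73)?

72

The order of 28 must divide φ(73) = 73 − 1 = 72 = 2^3 · 3^2.
Divisors of 72: 1, 2, 3, 4, 6, 8, 9, 12, 18, 24, 36, 72.
Check 28^d mod 73 for each divisor in increasing order:
28^1 ≡ 28 (mod 73)
28^2 ≡ 54 (mod 73)
28^3 ≡ 52 (mod 73)
28^4 ≡ 69 (mod 73)
28^6 ≡ 3 (mod 73)
28^8 ≡ 16 (mod 73)
28^9 ≡ 10 (mod 73)
28^12 ≡ 9 (mod 73)
28^18 ≡ 27 (mod 73)
28^24 ≡ 8 (mod 73)
28^36 ≡ 72 (mod 73)
28^72 ≡ 1 (mod 73) ✓
The smallest such exponent is 72, so the order of 28 is 72.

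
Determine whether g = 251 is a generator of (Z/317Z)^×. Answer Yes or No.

No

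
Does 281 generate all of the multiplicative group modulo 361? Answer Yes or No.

Yes

φ(361) = φ(19^2) = 19·(19−1) = 342 = 2 · 3^2 · 19.
It suffices to check that the order of 281 is not a proper divisor of 342: compute 281^(342/q) for q ∈ {2, 3, 19}.
281^171 ≡ 360 (mod 361)  [q = 2: ≢ 1 ✓]
281^114 ≡ 68 (mod 361)  [q = 3: ≢ 1 ✓]
281^18 ≡ 96 (mod 361)  [q = 19: ≢ 1 ✓]
All checks pass, so 281 has order 342 and is a primitive root modulo 361.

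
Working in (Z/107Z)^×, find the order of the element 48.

ord(48) | φ(107) = 107 − 1 = 106 = 2 · 53.
Divisors of 106: 1, 2, 53, 106.
Check 48^d mod 107 for each divisor in increasing order:
48^1 ≡ 48
48^2 ≡ 57
48^53 ≡ 1
Hence ord(48) = 53.

53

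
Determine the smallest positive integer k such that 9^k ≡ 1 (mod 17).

8

Since 9 ∈ (Z/17Z)^×, its order divides φ(17) = 17 − 1 = 16 = 2^4.
Divisors of 16: 1, 2, 4, 8, 16.
Check 9^d mod 17 for each divisor in increasing order:
9^1 ≡ 9 (mod 17)
9^2 ≡ 13 (mod 17)
9^4 ≡ 16 (mod 17)
9^8 ≡ 1 (mod 17) ✓
So ord_17(9) = 8.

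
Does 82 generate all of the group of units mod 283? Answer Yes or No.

Yes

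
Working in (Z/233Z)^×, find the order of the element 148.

29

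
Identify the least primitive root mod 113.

3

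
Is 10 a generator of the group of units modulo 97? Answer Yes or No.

Yes

φ(97) = 97 − 1 = 96 = 2^5 · 3.
It suffices to check that the order of 10 is not a proper divisor of 96: compute 10^(96/q) for q ∈ {2, 3}.
10^48 ≡ 96 (mod 97)  [q = 2: ≢ 1 ✓]
10^32 ≡ 61 (mod 97)  [q = 3: ≢ 1 ✓]
All checks pass, so 10 has order 96 and is a primitive root modulo 97.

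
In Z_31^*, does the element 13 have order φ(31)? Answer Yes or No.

Yes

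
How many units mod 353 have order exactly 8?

4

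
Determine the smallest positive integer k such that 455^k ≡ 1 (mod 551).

14

The order of 455 must divide φ(551) = φ(19·29) = (19−1)·(29−1) = 18·28 = 504 = 2^3 · 3^2 · 7.
Divisors of 504: 1, 2, 3, 4, 6, 7, 8, 9, 12, 14, 18, 21, 24, 28, 36, 42, 56, 63, 72, 84, 126, 168, 252, 504.
Evaluate successive powers at the divisors of 504:
455^1 ≡ 455
455^2 ≡ 400
455^3 ≡ 170
455^4 ≡ 210
455^6 ≡ 248
455^7 ≡ 436
455^8 ≡ 20
455^9 ≡ 284
455^12 ≡ 343
455^14 ≡ 1
Hence ord(455) = 14.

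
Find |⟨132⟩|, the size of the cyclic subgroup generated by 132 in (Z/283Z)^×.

Since 132 ∈ (Z/283Z)^×, its order divides φ(283) = 283 − 1 = 282 = 2 · 3 · 47.
Divisors of 282: 1, 2, 3, 6, 47, 94, 141, 282.
Check 132^d mod 283 for each divisor in increasing order:
132^1 ≡ 132
132^2 ≡ 161
132^3 ≡ 27
132^6 ≡ 163
132^47 ≡ 282
132^94 ≡ 1
The smallest such exponent is 94, so the order of 132 is 94.

94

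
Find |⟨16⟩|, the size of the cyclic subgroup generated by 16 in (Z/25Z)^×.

By Lagrange's theorem, ord_25(16) divides φ(25) = φ(5^2) = 5·(5−1) = 20 = 2^2 · 5.
Divisors of 20: 1, 2, 4, 5, 10, 20.
Evaluate successive powers at the divisors of 20:
16^1 ≡ 16 (mod 25)
16^2 ≡ 6 (mod 25)
16^4 ≡ 11 (mod 25)
16^5 ≡ 1 (mod 25) ✓
So ord_25(16) = 5.

5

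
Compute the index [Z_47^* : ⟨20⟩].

ord(20) | φ(47) = 47 − 1 = 46 = 2 · 23.
Divisors of 46: 1, 2, 23, 46.
Test each divisor d:
20^1 ≡ 20 (mod 47)
20^2 ≡ 24 (mod 47)
20^23 ≡ 46 (mod 47)
20^46 ≡ 1 (mod 47) ✓
So ord_47(20) = 46, hence |⟨20⟩| = 46.
[(Z/47Z)^× : ⟨20⟩] = 46/46 = 1.

1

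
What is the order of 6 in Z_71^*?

ord(6) | φ(71) = 71 − 1 = 70 = 2 · 5 · 7.
Divisors of 70: 1, 2, 5, 7, 10, 14, 35, 70.
Compute 6^d (mod 71) for the divisors d until we hit 1:
6^1 ≡ 6
6^2 ≡ 36
6^5 ≡ 37
6^7 ≡ 54
6^10 ≡ 20
6^14 ≡ 5
6^35 ≡ 1
So ord_71(6) = 35.

35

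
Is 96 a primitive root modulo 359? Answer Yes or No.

No

φ(359) = 359 − 1 = 358 = 2 · 179.
It suffices to check that the order of 96 is not a proper divisor of 358: compute 96^(358/q) for q ∈ {2, 179}.
96^179 ≡ 1 (mod 359)  [q = 2: ≡ 1 ✗]
96^2 ≡ 241 (mod 359)  [q = 179: ≢ 1 ✓]
The check at q = 2 fails, so 96 generates a proper subgroup.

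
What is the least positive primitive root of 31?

φ(31) = 31 − 1 = 30 = 2 · 3 · 5.
Test candidates g = 2, 3, … against the prime factors q ∈ {2, 3, 5} of φ(31): g is a generator iff g^(30/q) ≢ 1 for every such q.
g = 2: 2^15 ≡ 1 — hits 1, so not a primitive root.
g = 3: 3^15 ≡ 30; 3^10 ≡ 25; 3^6 ≡ 16 — none is 1, so 3 is a primitive root.
So 3 is the smallest generator of (Z/31Z)^×.

3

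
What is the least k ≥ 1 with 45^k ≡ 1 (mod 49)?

By Lagrange's theorem, ord_49(45) divides φ(49) = φ(7^2) = 7·(7−1) = 42 = 2 · 3 · 7.
Divisors of 42: 1, 2, 3, 6, 7, 14, 21, 42.
Check 45^d mod 49 for each divisor in increasing order:
45^1 ≡ 45 (mod 49)
45^2 ≡ 16 (mod 49)
45^3 ≡ 34 (mod 49)
45^6 ≡ 29 (mod 49)
45^7 ≡ 31 (mod 49)
45^14 ≡ 30 (mod 49)
45^21 ≡ 48 (mod 49)
45^42 ≡ 1 (mod 49) ✓
Hence ord(45) = 42.

42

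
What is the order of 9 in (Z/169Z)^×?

39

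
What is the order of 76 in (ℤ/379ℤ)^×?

The order of 76 must divide φ(379) = 379 − 1 = 378 = 2 · 3^3 · 7.
Divisors of 378: 1, 2, 3, 6, 7, 9, 14, 18, 21, 27, 42, 54, 63, 126, 189, 378.
Compute 76^d (mod 379) for the divisors d until we hit 1:
76^1 ≡ 76 (mod 379)
76^2 ≡ 91 (mod 379)
76^3 ≡ 94 (mod 379)
76^6 ≡ 119 (mod 379)
76^7 ≡ 327 (mod 379)
76^9 ≡ 195 (mod 379)
76^14 ≡ 51 (mod 379)
76^18 ≡ 125 (mod 379)
76^21 ≡ 1 (mod 379) ✓
Hence ord(76) = 21.

21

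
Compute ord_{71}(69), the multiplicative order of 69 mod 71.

70

The order of 69 must divide φ(71) = 71 − 1 = 70 = 2 · 5 · 7.
Divisors of 70: 1, 2, 5, 7, 10, 14, 35, 70.
Evaluate successive powers at the divisors of 70:
69^1 ≡ 69 (mod 71)
69^2 ≡ 4 (mod 71)
69^5 ≡ 39 (mod 71)
69^7 ≡ 14 (mod 71)
69^10 ≡ 30 (mod 71)
69^14 ≡ 54 (mod 71)
69^35 ≡ 70 (mod 71)
69^70 ≡ 1 (mod 71) ✓
So ord_71(69) = 70.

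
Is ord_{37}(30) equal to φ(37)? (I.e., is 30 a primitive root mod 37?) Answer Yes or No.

No

φ(37) = 37 − 1 = 36 = 2^2 · 3^2.
An element g generates (Z/37Z)^× iff g^(36/q) ≢ 1 (mod 37) for each prime q ∈ {2, 3}.
30^18 ≡ 1 (mod 37)  [q = 2: ≡ 1 ✗]
30^12 ≡ 10 (mod 37)  [q = 3: ≢ 1 ✓]
Since 30^18 ≡ 1, the order of 30 divides 18 < 36, so 30 is not a primitive root.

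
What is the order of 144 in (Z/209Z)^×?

3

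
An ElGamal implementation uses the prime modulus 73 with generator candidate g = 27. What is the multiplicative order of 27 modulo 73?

4

Since 27 ∈ (Z/73Z)^×, its order divides φ(73) = 73 − 1 = 72 = 2^3 · 3^2.
Divisors of 72: 1, 2, 3, 4, 6, 8, 9, 12, 18, 24, 36, 72.
Evaluate successive powers at the divisors of 72:
27^1 ≡ 27 (mod 73)
27^2 ≡ 72 (mod 73)
27^3 ≡ 46 (mod 73)
27^4 ≡ 1 (mod 73) ✓
The smallest such exponent is 4, so the order of 27 is 4.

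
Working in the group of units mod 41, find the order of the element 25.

The order of 25 must divide φ(41) = 41 − 1 = 40 = 2^3 · 5.
Divisors of 40: 1, 2, 4, 5, 8, 10, 20, 40.
Compute 25^d (mod 41) for the divisors d until we hit 1:
25^1 ≡ 25 (mod 41)
25^2 ≡ 10 (mod 41)
25^4 ≡ 18 (mod 41)
25^5 ≡ 40 (mod 41)
25^8 ≡ 37 (mod 41)
25^10 ≡ 1 (mod 41) ✓
Therefore the multiplicative order of 25 modulo 41 is 10.

10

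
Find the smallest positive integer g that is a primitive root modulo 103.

5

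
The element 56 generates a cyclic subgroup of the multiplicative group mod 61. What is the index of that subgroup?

4

The order of 56 must divide φ(61) = 61 − 1 = 60 = 2^2 · 3 · 5.
Divisors of 60: 1, 2, 3, 4, 5, 6, 10, 12, 15, 20, 30, 60.
Compute 56^d (mod 61) for the divisors d until we hit 1:
56^1 ≡ 56
56^2 ≡ 25
56^3 ≡ 58
56^4 ≡ 15
56^5 ≡ 47
56^6 ≡ 9
56^10 ≡ 13
56^12 ≡ 20
56^15 ≡ 1
So ord_61(56) = 15, hence |⟨56⟩| = 15.
The index is φ(61) / ord(56) = 60 / 15 = 4.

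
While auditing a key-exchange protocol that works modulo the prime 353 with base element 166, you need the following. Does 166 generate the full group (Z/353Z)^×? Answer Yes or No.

φ(353) = 353 − 1 = 352 = 2^5 · 11.
Test 166^(352/q) mod 353 for each prime factor q of 352:
166^176 ≡ 1 (mod 353)  [q = 2: ≡ 1 ✗]
166^32 ≡ 185 (mod 353)  [q = 11: ≢ 1 ✓]
The check at q = 2 fails, so 166 generates a proper subgroup.

No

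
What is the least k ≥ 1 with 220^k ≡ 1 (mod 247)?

6

By Lagrange's theorem, ord_247(220) divides φ(247) = φ(13·19) = (13−1)·(19−1) = 12·18 = 216 = 2^3 · 3^3.
Divisors of 216: 1, 2, 3, 4, 6, 8, 9, 12, 18, 24, 27, 36, 54, 72, 108, 216.
Check 220^d mod 247 for each divisor in increasing order:
220^1 ≡ 220
220^2 ≡ 235
220^3 ≡ 77
220^4 ≡ 144
220^6 ≡ 1
Hence ord(220) = 6.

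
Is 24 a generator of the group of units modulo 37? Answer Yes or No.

φ(37) = 37 − 1 = 36 = 2^2 · 3^2.
It suffices to check that the order of 24 is not a proper divisor of 36: compute 24^(36/q) for q ∈ {2, 3}.
24^18 ≡ 36 (mod 37)  [q = 2: ≢ 1 ✓]
24^12 ≡ 10 (mod 37)  [q = 3: ≢ 1 ✓]
None equal 1, so ord_37(24) = 36: 24 is a primitive root.

Yes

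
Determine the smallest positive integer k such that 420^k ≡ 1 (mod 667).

308

By Lagrange's theorem, ord_667(420) divides φ(667) = φ(23·29) = (23−1)·(29−1) = 22·28 = 616 = 2^3 · 7 · 11.
Divisors of 616: 1, 2, 4, 7, 8, 11, 14, 22, 28, 44, 56, 77, 88, 154, 308, 616.
Check 420^d mod 667 for each divisor in increasing order:
420^1 ≡ 420 (mod 667)
420^2 ≡ 312 (mod 667)
420^4 ≡ 629 (mod 667)
420^7 ≡ 302 (mod 667)
420^8 ≡ 110 (mod 667)
420^11 ≡ 530 (mod 667)
420^14 ≡ 492 (mod 667)
420^22 ≡ 93 (mod 667)
420^28 ≡ 610 (mod 667)
420^44 ≡ 645 (mod 667)
420^56 ≡ 581 (mod 667)
420^77 ≡ 162 (mod 667)
420^88 ≡ 484 (mod 667)
420^154 ≡ 231 (mod 667)
420^308 ≡ 1 (mod 667) ✓
Hence ord(420) = 308.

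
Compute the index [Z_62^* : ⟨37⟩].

By Lagrange's theorem, ord_62(37) divides φ(62) = φ(2)·φ(31) = 1·30 = 30 = 2 · 3 · 5.
Divisors of 30: 1, 2, 3, 5, 6, 10, 15, 30.
Test each divisor d:
37^1 ≡ 37
37^2 ≡ 5
37^3 ≡ 61
37^5 ≡ 57
37^6 ≡ 1
So ord_62(37) = 6, hence |⟨37⟩| = 6.
Index = |(Z/62Z)^×| / |⟨37⟩| = 30 / 6 = 5.

5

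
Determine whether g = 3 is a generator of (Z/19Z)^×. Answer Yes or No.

φ(19) = 19 − 1 = 18 = 2 · 3^2.
3 is a primitive root mod 19 iff 3^(φ(19)/q) ≢ 1 for every prime q | φ(19), i.e. q ∈ {2, 3}.
3^9 ≡ 18 (mod 19)  [q = 2: ≢ 1 ✓]
3^6 ≡ 7 (mod 19)  [q = 3: ≢ 1 ✓]
All checks pass, so 3 has order 18 and is a primitive root modulo 19.

Yes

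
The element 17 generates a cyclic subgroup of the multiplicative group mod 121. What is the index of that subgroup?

1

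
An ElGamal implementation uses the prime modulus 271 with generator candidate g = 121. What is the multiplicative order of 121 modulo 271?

135

By Lagrange's theorem, ord_271(121) divides φ(271) = 271 − 1 = 270 = 2 · 3^3 · 5.
Divisors of 270: 1, 2, 3, 5, 6, 9, 10, 15, 18, 27, 30, 45, 54, 90, 135, 270.
Evaluate successive powers at the divisors of 270:
121^1 ≡ 121 (mod 271)
121^2 ≡ 7 (mod 271)
121^3 ≡ 34 (mod 271)
121^5 ≡ 238 (mod 271)
121^6 ≡ 72 (mod 271)
121^9 ≡ 9 (mod 271)
121^10 ≡ 5 (mod 271)
121^15 ≡ 106 (mod 271)
121^18 ≡ 81 (mod 271)
121^27 ≡ 187 (mod 271)
121^30 ≡ 125 (mod 271)
121^45 ≡ 242 (mod 271)
121^54 ≡ 10 (mod 271)
121^90 ≡ 28 (mod 271)
121^135 ≡ 1 (mod 271) ✓
Therefore the multiplicative order of 121 modulo 271 is 135.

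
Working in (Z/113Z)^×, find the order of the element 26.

56

By Lagrange's theorem, ord_113(26) divides φ(113) = 113 − 1 = 112 = 2^4 · 7.
Divisors of 112: 1, 2, 4, 7, 8, 14, 16, 28, 56, 112.
Test each divisor d:
26^1 ≡ 26
26^2 ≡ 111
26^4 ≡ 4
26^7 ≡ 18
26^8 ≡ 16
26^14 ≡ 98
26^16 ≡ 30
26^28 ≡ 112
26^56 ≡ 1
The smallest such exponent is 56, so the order of 26 is 56.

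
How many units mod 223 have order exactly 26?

0

φ(223) = 223 − 1 = 222 = 2 · 3 · 37.
In a cyclic group of order 222, there are φ(d) elements of order d for each divisor d of 222, and zero for non-divisors.
26 does not divide 222, so no element of (Z/223Z)^× has order 26.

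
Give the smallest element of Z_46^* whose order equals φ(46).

φ(46) = φ(2)·φ(23) = 1·22 = 22 = 2 · 11.
g is a primitive root iff g^(22/q) ≢ 1 (mod 46) for each prime q ∈ {2, 11}.
g = 2: gcd(2, 46) = 2 > 1, not a unit — skip.
g = 3: 3^11 ≡ 1 — hits 1, so not a primitive root.
g = 4: gcd(4, 46) = 2 > 1, not a unit — skip.
g = 5: 5^11 ≡ 45; 5^2 ≡ 25 — none is 1, so 5 is a primitive root.
Hence the least primitive root of 46 is 5.

5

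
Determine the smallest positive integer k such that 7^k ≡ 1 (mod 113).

14

By Lagrange's theorem, ord_113(7) divides φ(113) = 113 − 1 = 112 = 2^4 · 7.
Divisors of 112: 1, 2, 4, 7, 8, 14, 16, 28, 56, 112.
Compute 7^d (mod 113) for the divisors d until we hit 1:
7^1 ≡ 7 (mod 113)
7^2 ≡ 49 (mod 113)
7^4 ≡ 28 (mod 113)
7^7 ≡ 112 (mod 113)
7^8 ≡ 106 (mod 113)
7^14 ≡ 1 (mod 113) ✓
The smallest such exponent is 14, so the order of 7 is 14.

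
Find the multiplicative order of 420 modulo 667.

308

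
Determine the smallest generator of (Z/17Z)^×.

φ(17) = 17 − 1 = 16 = 2^4.
Test candidates g = 2, 3, … against the prime factors q ∈ {2} of φ(17): g is a generator iff g^(16/q) ≢ 1 for every such q.
g = 2: 2^8 ≡ 1 — hits 1, so not a primitive root.
g = 3: 3^8 ≡ 16 — none is 1, so 3 is a primitive root.
Hence the least primitive root of 17 is 3.

3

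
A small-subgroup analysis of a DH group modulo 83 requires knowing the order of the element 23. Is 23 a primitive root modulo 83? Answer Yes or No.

No

φ(83) = 83 − 1 = 82 = 2 · 41.
23 is a primitive root mod 83 iff 23^(φ(83)/q) ≢ 1 for every prime q | φ(83), i.e. q ∈ {2, 41}.
23^41 ≡ 1 (mod 83)  [q = 2: ≡ 1 ✗]
23^2 ≡ 31 (mod 83)  [q = 41: ≢ 1 ✓]
The check at q = 2 fails, so 23 generates a proper subgroup.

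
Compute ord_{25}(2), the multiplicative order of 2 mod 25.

20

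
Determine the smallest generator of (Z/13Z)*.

2

φ(13) = 13 − 1 = 12 = 2^2 · 3.
Test candidates g = 2, 3, … against the prime factors q ∈ {2, 3} of φ(13): g is a generator iff g^(12/q) ≢ 1 for every such q.
g = 2: 2^6 ≡ 12; 2^4 ≡ 3 — none is 1, so 2 is a primitive root.
So 2 is the smallest generator of (Z/13Z)^×.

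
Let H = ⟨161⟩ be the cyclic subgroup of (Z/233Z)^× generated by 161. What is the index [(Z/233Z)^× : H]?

2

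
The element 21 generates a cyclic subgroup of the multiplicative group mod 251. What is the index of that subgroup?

2

The order of 21 must divide φ(251) = 251 − 1 = 250 = 2 · 5^3.
Divisors of 250: 1, 2, 5, 10, 25, 50, 125, 250.
Evaluate successive powers at the divisors of 250:
21^1 ≡ 21
21^2 ≡ 190
21^5 ≡ 80
21^10 ≡ 125
21^25 ≡ 20
21^50 ≡ 149
21^125 ≡ 1
So ord_251(21) = 125, hence |⟨21⟩| = 125.
The index is φ(251) / ord(21) = 250 / 125 = 2.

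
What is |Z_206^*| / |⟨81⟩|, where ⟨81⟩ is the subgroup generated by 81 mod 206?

6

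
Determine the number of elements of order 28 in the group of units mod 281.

12

φ(281) = 281 − 1 = 280 = 2^3 · 5 · 7.
(Z/281Z)^× is cyclic (|G| = 280); a cyclic group of order m has exactly φ(d) elements of each order d | m, and none otherwise.
28 = 2^2 · 7 divides 280, and φ(28) = 12.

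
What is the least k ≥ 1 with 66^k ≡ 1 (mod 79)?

78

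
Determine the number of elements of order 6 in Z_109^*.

φ(109) = 109 − 1 = 108 = 2^2 · 3^3.
In a cyclic group of order 108, there are φ(d) elements of order d for each divisor d of 108, and zero for non-divisors.
6 = 2 · 3 divides 108, and φ(6) = 2.

2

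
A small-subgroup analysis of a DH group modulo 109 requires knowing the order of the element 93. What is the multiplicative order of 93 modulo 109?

Since 93 ∈ (Z/109Z)^×, its order divides φ(109) = 109 − 1 = 108 = 2^2 · 3^3.
Divisors of 108: 1, 2, 3, 4, 6, 9, 12, 18, 27, 36, 54, 108.
Check 93^d mod 109 for each divisor in increasing order:
93^1 ≡ 93
93^2 ≡ 38
93^3 ≡ 46
93^4 ≡ 27
93^6 ≡ 45
93^9 ≡ 108
93^12 ≡ 63
93^18 ≡ 1
Therefore the multiplicative order of 93 modulo 109 is 18.

18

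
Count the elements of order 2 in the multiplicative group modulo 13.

φ(13) = 13 − 1 = 12 = 2^2 · 3.
In a cyclic group of order 12, there are φ(d) elements of order d for each divisor d of 12, and zero for non-divisors.
2 | 12, and φ(2) = 2 − 1 = 1.

1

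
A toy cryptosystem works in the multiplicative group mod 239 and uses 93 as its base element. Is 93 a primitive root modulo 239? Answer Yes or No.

No

φ(239) = 239 − 1 = 238 = 2 · 7 · 17.
Test 93^(238/q) mod 239 for each prime factor q of 238:
93^119 ≡ 1 (mod 239)  [q = 2: ≡ 1 ✗]
93^34 ≡ 201 (mod 239)  [q = 7: ≢ 1 ✓]
93^14 ≡ 40 (mod 239)  [q = 17: ≢ 1 ✓]
The check at q = 2 fails, so 93 generates a proper subgroup.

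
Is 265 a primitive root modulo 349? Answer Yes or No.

Yes

φ(349) = 349 − 1 = 348 = 2^2 · 3 · 29.
It suffices to check that the order of 265 is not a proper divisor of 348: compute 265^(348/q) for q ∈ {2, 3, 29}.
265^174 ≡ 348 (mod 349)  [q = 2: ≢ 1 ✓]
265^116 ≡ 122 (mod 349)  [q = 3: ≢ 1 ✓]
265^12 ≡ 168 (mod 349)  [q = 29: ≢ 1 ✓]
None equal 1, so ord_349(265) = 348: 265 is a primitive root.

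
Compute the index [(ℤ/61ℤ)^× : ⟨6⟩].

By Lagrange's theorem, ord_61(6) divides φ(61) = 61 − 1 = 60 = 2^2 · 3 · 5.
Divisors of 60: 1, 2, 3, 4, 5, 6, 10, 12, 15, 20, 30, 60.
Test each divisor d:
6^1 ≡ 6
6^2 ≡ 36
6^3 ≡ 33
6^4 ≡ 15
6^5 ≡ 29
6^6 ≡ 52
6^10 ≡ 48
6^12 ≡ 20
6^15 ≡ 50
6^20 ≡ 47
6^30 ≡ 60
6^60 ≡ 1
Thus |⟨6⟩| = ord(6) = 60.
[(Z/61Z)^× : ⟨6⟩] = 60/60 = 1.

1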